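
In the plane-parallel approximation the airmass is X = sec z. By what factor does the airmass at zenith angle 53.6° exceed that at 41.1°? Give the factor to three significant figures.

1.27

X(53.6°)/X(41.1°) = sec 53.6° / sec 41.1° = cos 41.1° / cos 53.6° = 0.7536/0.5934 = 1.2699.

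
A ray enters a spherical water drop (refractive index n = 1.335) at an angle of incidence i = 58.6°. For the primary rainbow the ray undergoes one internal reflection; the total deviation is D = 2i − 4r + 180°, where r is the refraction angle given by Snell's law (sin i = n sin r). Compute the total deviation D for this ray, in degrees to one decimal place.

138.2°

sin r = sin 58.6° / 1.335 = 0.8536/1.335 = 0.6394; r = 39.74°.
D = 2·58.6° − 4·39.74° + 180° = 117.20° − 158.98° + 180° = 138.22°.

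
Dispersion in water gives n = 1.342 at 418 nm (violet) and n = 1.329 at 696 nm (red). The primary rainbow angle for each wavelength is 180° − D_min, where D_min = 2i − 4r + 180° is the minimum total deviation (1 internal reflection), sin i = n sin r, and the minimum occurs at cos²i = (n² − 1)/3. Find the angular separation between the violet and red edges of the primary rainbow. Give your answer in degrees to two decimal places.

1.88°

At 418 nm (n = 1.342): cos²i = 0.26699 → i = 58.888°, r = 39.641°, D_min = 139.213°, rainbow angle = 40.787°.
At 696 nm (n = 1.329): cos²i = 0.25541 → i = 59.643°, r = 40.487°, D_min = 137.337°, rainbow angle = 42.663°.
Angular width = |40.787° − 42.663°| = 1.876°.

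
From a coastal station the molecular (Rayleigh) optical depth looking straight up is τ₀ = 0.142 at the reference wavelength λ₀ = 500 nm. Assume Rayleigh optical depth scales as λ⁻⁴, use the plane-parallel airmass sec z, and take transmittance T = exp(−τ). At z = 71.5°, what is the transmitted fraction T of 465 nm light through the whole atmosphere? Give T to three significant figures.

0.550

sec 71.5° = 3.1515.
τ = 0.142 × (500/465)⁴ × 3.1515 = 0.142 × 1.3368 × 3.1515 = 0.5982.
T = exp(−0.5982) = 0.5498.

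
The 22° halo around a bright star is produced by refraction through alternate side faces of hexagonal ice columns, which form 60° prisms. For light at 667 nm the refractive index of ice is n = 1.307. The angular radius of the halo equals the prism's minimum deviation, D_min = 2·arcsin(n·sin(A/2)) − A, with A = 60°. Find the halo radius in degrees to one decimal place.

21.6°

n·sin(A/2) = 1.307 × sin 30° = 1.307 × 0.5000 = 0.6535.
D_min = 2·arcsin(0.6535) − 60° = 2 × 40.806° − 60° = 21.612°.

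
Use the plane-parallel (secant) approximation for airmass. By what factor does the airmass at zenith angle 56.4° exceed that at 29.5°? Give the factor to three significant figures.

1.57

X(56.4°)/X(29.5°) = sec 56.4° / sec 29.5° = cos 29.5° / cos 56.4° = 0.8704/0.5534 = 1.5728.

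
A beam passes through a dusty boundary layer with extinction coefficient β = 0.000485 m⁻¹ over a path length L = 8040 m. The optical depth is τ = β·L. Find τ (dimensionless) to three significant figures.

τ = β·L = 0.000485 × 8040 = 3.8994.

3.90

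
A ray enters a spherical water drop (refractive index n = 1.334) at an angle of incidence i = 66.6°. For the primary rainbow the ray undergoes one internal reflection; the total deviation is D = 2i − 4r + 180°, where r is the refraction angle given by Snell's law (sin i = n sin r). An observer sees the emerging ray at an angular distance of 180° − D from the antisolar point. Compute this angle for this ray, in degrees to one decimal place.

40.7°

sin r = sin 66.6° / 1.334 = 0.9178/1.334 = 0.6880; r = 43.47°.
D = 2·66.6° − 4·43.47° + 180° = 133.20° − 173.88° + 180° = 139.32°.
Angle from antisolar point = 180° − D = 40.68°.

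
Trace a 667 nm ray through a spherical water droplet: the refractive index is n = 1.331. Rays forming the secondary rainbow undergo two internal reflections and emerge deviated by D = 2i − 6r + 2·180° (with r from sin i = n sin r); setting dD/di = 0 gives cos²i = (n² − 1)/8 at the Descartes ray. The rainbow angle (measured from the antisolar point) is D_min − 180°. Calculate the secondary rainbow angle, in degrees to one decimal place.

cos²i = (1.77156 − 1)/8 = 0.09645; i = arccos(0.31056) = 71.907°.
sin r = sin 71.907°/1.331 = 0.71417; r = 45.575°.
D_min = 2·71.907° − 6·45.575° + 360° = 230.365°.
Rainbow angle = D_min − 180° = 50.365°.

50.4°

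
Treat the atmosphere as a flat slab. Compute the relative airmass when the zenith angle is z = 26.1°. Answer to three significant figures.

1.11

X = sec z = 1/cos 26.1° = 1/0.8980 = 1.1136.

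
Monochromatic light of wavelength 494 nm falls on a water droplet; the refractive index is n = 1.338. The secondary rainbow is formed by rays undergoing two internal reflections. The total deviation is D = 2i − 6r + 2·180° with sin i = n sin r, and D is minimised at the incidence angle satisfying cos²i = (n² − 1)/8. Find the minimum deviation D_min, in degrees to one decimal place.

cos²i = (1.79024 − 1)/8 = 0.09878; i = arccos(0.31429) = 71.682°.
sin r = sin 71.682°/1.338 = 0.70951; r = 45.195°.
D_min = 2·71.682° − 6·45.195° + 360° = 232.193°.

232.2°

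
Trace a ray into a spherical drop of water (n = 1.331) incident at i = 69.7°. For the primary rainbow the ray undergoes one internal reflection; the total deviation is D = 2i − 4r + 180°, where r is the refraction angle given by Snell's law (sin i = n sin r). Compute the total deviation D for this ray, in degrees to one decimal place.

140.2°

sin r = sin 69.7° / 1.331 = 0.9379/1.331 = 0.7046; r = 44.80°.
D = 2·69.7° − 4·44.80° + 180° = 139.40° − 179.21° + 180° = 140.19°.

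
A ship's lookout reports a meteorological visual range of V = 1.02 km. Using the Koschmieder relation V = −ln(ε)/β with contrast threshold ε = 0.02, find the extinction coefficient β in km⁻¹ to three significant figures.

β = −ln(0.02) / V = 3.912 / 1.02 = 3.8353 km⁻¹.

3.84 km⁻¹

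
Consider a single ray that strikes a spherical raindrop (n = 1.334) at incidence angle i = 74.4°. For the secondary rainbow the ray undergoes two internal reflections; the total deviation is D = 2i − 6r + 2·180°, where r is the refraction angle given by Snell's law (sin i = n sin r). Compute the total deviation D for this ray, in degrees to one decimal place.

231.5°

sin r = sin 74.4° / 1.334 = 0.9632/1.334 = 0.7220; r = 46.22°.
D = 2·74.4° − 6·46.22° + 2·180° = 148.80° − 277.32° + 360° = 231.48°.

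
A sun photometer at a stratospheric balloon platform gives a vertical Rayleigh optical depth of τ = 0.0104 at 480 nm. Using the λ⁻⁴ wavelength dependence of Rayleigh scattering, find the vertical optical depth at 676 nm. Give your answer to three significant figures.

τ(676 nm) = τ(480 nm) × (480/676)⁴ = 0.0104 × (0.7101)⁴ = 0.0104 × 0.2542 = 0.0026.

0.00264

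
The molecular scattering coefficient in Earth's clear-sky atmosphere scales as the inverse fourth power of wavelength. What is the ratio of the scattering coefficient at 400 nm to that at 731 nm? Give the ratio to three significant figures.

Rayleigh scattering ∝ λ⁻⁴, so the ratio of coefficients is the inverse fourth power of the wavelength ratio.
σ(400)/σ(731) = (731/400)⁴ = (1.8275)⁴ = 11.15.

11.2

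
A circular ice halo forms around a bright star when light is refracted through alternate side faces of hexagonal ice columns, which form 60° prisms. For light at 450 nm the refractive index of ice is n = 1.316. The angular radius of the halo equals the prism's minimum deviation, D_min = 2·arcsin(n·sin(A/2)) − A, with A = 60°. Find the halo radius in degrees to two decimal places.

n·sin(A/2) = 1.316 × sin 30° = 1.316 × 0.5000 = 0.6580.
D_min = 2·arcsin(0.6580) − 60° = 2 × 41.148° − 60° = 22.295°.

22.30°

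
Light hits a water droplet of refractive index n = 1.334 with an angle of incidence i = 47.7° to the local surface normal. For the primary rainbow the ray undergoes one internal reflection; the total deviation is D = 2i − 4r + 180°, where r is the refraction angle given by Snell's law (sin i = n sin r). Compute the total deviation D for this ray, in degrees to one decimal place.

sin r = sin 47.7° / 1.334 = 0.7396/1.334 = 0.5544; r = 33.67°.
D = 2·47.7° − 4·33.67° + 180° = 95.40° − 134.69° + 180° = 140.71°.

140.7°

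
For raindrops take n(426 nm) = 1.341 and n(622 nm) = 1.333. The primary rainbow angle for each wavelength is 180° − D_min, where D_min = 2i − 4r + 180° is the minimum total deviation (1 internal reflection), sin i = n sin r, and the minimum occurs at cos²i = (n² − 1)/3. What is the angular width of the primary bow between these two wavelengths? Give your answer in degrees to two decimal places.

At 426 nm (n = 1.341): cos²i = 0.26609 → i = 58.946°, r = 39.705°, D_min = 139.071°, rainbow angle = 40.929°.
At 622 nm (n = 1.333): cos²i = 0.25896 → i = 59.410°, r = 40.225°, D_min = 137.922°, rainbow angle = 42.078°.
Angular width = |40.929° − 42.078°| = 1.149°.

1.15°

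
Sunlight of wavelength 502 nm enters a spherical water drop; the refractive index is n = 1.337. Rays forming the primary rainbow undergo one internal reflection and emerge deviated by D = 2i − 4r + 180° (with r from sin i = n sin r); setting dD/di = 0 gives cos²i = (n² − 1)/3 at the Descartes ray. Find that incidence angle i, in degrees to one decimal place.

59.2°

cos²i = (1.337² − 1)/3 = (1.78757 − 1)/3 = 0.26252.
cos i = 0.51237, so i = 59.178°.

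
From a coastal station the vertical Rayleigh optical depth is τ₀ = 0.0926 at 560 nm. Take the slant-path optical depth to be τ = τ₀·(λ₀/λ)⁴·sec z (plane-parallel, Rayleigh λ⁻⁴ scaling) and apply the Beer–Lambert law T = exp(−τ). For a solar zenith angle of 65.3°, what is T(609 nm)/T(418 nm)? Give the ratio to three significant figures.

1.74

Airmass: sec 65.3° = 2.3931.
τ(609 nm) = 0.0926 × (560/609)⁴ × 2.3931 = 0.0926 × 0.7150 × 2.3931 = 0.1584.
τ(418 nm) = 0.0926 × (560/418)⁴ × 2.3931 = 0.0926 × 3.2214 × 2.3931 = 0.7139.
T(609)/T(418) = exp(τ_B − τ_A) = exp(0.5554) = 1.7427.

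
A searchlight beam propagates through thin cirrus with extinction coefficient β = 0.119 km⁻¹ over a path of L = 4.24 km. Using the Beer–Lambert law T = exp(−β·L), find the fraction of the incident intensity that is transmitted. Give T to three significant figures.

0.604

τ = β·L = 0.119 × 4.24 = 0.5046.
T = exp(−0.5046) = 0.6038.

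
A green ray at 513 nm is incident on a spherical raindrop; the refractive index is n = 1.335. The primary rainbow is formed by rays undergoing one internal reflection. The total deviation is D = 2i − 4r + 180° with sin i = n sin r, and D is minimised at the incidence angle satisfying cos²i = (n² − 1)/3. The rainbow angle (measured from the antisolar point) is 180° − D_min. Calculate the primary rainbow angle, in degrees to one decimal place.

41.8°

cos²i = (1.78222 − 1)/3 = 0.26074; i = arccos(0.51063) = 59.294°.
sin r = sin 59.294°/1.335 = 0.64405; r = 40.094°.
D_min = 2·59.294° − 4·40.094° + 180° = 138.212°.
Rainbow angle = 180° − D_min = 41.788°.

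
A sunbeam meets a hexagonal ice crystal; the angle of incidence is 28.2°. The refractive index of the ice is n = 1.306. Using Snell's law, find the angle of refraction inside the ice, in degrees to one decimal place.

Snell: sin θ_r = sin θ_i / n = sin 28.2° / 1.306 = 0.4726 / 1.306 = 0.3618.
θ_r = arcsin(0.3618) = 21.21°.

21.2°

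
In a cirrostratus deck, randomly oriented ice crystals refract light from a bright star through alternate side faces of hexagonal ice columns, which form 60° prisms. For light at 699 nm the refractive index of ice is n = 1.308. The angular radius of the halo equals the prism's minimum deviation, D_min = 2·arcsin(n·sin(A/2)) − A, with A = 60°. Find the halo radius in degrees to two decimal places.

21.69°

n·sin(A/2) = 1.308 × sin 30° = 1.308 × 0.5000 = 0.6540.
D_min = 2·arcsin(0.6540) − 60° = 2 × 40.844° − 60° = 21.688°.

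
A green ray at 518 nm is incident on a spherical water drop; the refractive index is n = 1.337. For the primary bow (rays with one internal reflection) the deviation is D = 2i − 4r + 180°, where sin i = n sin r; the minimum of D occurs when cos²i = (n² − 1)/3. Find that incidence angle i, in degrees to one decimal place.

cos²i = (1.337² − 1)/3 = (1.78757 − 1)/3 = 0.26252.
cos i = 0.51237, so i = 59.178°.

59.2°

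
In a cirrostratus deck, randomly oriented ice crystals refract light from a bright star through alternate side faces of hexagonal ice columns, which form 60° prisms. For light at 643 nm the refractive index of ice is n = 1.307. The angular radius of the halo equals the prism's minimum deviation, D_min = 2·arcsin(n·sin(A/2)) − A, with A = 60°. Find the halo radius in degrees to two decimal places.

21.61°

n·sin(A/2) = 1.307 × sin 30° = 1.307 × 0.5000 = 0.6535.
D_min = 2·arcsin(0.6535) − 60° = 2 × 40.806° − 60° = 21.612°.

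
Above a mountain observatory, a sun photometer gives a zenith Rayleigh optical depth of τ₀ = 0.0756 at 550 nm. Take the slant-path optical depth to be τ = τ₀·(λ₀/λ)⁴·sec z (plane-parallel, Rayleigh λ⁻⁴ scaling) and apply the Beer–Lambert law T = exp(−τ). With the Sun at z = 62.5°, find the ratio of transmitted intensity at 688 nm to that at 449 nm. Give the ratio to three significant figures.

1.35

Airmass: sec 62.5° = 2.1657.
τ(688 nm) = 0.0756 × (550/688)⁴ × 2.1657 = 0.0756 × 0.4084 × 2.1657 = 0.0669.
τ(449 nm) = 0.0756 × (550/449)⁴ × 2.1657 = 0.0756 × 2.2515 × 2.1657 = 0.3686.
T(688)/T(449) = exp(τ_B − τ_A) = exp(0.3018) = 1.3522.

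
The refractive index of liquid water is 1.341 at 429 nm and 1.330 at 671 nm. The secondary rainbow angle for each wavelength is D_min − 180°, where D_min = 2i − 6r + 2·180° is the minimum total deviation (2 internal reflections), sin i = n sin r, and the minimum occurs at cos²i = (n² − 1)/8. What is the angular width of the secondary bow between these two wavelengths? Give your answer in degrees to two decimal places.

At 429 nm (n = 1.341): cos²i = 0.09979 → i = 71.586°, r = 45.034°, D_min = 232.966°, rainbow angle = 52.966°.
At 671 nm (n = 1.330): cos²i = 0.09611 → i = 71.940°, r = 45.630°, D_min = 230.101°, rainbow angle = 50.101°.
Angular width = |52.966° − 50.101°| = 2.865°.

2.86°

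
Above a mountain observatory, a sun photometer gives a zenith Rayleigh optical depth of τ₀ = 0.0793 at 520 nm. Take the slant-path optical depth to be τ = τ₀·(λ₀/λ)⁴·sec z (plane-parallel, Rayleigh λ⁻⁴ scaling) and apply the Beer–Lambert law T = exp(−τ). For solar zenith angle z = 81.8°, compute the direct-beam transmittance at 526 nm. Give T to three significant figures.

sec 81.8° = 7.0112.
τ = 0.0793 × (520/526)⁴ × 7.0112 = 0.0793 × 0.9551 × 7.0112 = 0.5311.
T = exp(−0.5311) = 0.5880.

0.588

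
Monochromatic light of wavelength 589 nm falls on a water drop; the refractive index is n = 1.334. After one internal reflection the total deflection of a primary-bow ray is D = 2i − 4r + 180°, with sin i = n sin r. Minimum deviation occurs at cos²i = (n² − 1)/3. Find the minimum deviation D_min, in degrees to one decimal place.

138.1°

cos²i = (1.77956 − 1)/3 = 0.25985; i = arccos(0.50976) = 59.352°.
sin r = sin 59.352°/1.334 = 0.64492; r = 40.159°.
D_min = 2·59.352° − 4·40.159° + 180° = 138.067°.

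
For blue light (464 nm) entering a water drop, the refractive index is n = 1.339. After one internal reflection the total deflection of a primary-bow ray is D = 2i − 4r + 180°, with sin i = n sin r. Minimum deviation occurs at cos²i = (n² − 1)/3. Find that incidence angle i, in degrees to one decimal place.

cos²i = (1.339² − 1)/3 = (1.79292 − 1)/3 = 0.26431.
cos i = 0.51411, so i = 59.062°.

59.1°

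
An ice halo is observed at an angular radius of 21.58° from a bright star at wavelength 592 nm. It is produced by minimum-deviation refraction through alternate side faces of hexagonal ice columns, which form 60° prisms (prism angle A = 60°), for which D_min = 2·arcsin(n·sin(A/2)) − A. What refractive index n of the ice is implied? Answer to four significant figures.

1.307

Rearranging: n = sin((D_min + A)/2) / sin(A/2).
(D_min + A)/2 = (21.58° + 60°)/2 = 40.790°.
n = sin 40.790° / sin 30° = 0.6533 / 0.5000 = 1.3066.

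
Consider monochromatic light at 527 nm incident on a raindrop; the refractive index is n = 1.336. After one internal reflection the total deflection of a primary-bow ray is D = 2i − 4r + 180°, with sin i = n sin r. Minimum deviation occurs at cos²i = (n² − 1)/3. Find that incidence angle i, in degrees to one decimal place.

59.2°

cos²i = (1.336² − 1)/3 = (1.78490 − 1)/3 = 0.26163.
cos i = 0.51150, so i = 59.236°.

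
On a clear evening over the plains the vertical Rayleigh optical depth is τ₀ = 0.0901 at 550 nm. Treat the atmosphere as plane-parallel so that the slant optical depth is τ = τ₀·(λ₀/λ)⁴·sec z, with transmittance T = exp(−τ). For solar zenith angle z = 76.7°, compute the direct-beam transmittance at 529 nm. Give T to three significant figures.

sec 76.7° = 4.3469.
τ = 0.0901 × (550/529)⁴ × 4.3469 = 0.0901 × 1.1685 × 4.3469 = 0.4576.
T = exp(−0.4576) = 0.6328.

0.633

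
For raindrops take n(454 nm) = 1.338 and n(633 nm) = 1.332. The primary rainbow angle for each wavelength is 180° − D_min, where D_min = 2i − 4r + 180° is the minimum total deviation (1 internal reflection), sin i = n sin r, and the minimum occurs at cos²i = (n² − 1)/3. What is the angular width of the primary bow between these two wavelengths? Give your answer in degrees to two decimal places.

At 454 nm (n = 1.338): cos²i = 0.26341 → i = 59.120°, r = 39.899°, D_min = 138.643°, rainbow angle = 41.357°.
At 633 nm (n = 1.332): cos²i = 0.25807 → i = 59.469°, r = 40.290°, D_min = 137.776°, rainbow angle = 42.224°.
Angular width = |41.357° − 42.224°| = 0.867°.

0.87°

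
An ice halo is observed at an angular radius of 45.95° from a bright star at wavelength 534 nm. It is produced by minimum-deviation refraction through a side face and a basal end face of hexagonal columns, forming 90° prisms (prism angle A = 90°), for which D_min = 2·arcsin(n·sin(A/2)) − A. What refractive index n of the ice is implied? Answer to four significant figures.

Rearranging: n = sin((D_min + A)/2) / sin(A/2).
(D_min + A)/2 = (45.95° + 90°)/2 = 67.975°.
n = sin 67.975° / sin 45° = 0.9270 / 0.7071 = 1.3110.

1.311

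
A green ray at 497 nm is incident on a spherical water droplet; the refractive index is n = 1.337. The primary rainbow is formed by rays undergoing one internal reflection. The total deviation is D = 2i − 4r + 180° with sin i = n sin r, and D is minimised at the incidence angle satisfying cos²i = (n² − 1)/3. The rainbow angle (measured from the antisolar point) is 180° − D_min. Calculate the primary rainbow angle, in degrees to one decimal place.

41.5°

cos²i = (1.78757 − 1)/3 = 0.26252; i = arccos(0.51237) = 59.178°.
sin r = sin 59.178°/1.337 = 0.64231; r = 39.964°.
D_min = 2·59.178° − 4·39.964° + 180° = 138.500°.
Rainbow angle = 180° − D_min = 41.500°.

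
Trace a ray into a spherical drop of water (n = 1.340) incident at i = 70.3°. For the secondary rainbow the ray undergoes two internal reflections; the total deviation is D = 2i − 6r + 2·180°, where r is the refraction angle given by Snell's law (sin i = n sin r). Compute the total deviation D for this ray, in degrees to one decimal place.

sin r = sin 70.3° / 1.340 = 0.9415/1.340 = 0.7026; r = 44.64°.
D = 2·70.3° − 6·44.64° + 2·180° = 140.60° − 267.81° + 360° = 232.79°.

232.8°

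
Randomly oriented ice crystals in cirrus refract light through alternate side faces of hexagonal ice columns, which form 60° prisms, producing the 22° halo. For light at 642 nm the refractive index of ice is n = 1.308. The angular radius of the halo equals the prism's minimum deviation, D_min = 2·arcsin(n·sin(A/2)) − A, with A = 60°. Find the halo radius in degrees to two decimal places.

21.69°

n·sin(A/2) = 1.308 × sin 30° = 1.308 × 0.5000 = 0.6540.
D_min = 2·arcsin(0.6540) − 60° = 2 × 40.844° − 60° = 21.688°.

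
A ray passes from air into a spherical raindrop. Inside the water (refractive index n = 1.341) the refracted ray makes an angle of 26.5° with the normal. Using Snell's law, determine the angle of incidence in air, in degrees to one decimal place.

36.8°

Snell: sin θ_i = n · sin θ_r = 1.341 × sin 26.5° = 1.341 × 0.4462 = 0.5984.
θ_i = arcsin(0.5984) = 36.75°.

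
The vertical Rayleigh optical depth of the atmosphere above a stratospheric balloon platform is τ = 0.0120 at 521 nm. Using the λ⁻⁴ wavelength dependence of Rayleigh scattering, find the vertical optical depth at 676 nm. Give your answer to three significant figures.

0.00423

τ(676 nm) = τ(521 nm) × (521/676)⁴ = 0.0120 × (0.7707)⁴ = 0.0120 × 0.3528 = 0.0042.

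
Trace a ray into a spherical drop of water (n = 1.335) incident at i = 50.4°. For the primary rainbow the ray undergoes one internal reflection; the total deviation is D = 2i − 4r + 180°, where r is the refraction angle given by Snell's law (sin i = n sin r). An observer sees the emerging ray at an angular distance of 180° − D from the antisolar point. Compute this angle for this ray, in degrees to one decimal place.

sin r = sin 50.4° / 1.335 = 0.7705/1.335 = 0.5772; r = 35.25°.
D = 2·50.4° − 4·35.25° + 180° = 100.80° − 141.01° + 180° = 139.79°.
Angle from antisolar point = 180° − D = 40.21°.

40.2°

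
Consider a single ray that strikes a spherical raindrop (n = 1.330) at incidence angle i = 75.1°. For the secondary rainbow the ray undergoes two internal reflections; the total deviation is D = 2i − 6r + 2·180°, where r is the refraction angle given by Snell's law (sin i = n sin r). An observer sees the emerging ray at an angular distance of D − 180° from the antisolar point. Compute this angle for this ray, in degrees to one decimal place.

sin r = sin 75.1° / 1.330 = 0.9664/1.330 = 0.7266; r = 46.60°.
D = 2·75.1° − 6·46.60° + 2·180° = 150.20° − 279.61° + 360° = 230.59°.
Angle from antisolar point = D − 180° = 50.59°.

50.6°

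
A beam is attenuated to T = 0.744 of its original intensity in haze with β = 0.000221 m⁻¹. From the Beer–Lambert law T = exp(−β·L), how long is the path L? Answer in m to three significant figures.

Beer–Lambert: T = exp(−βL) ⇒ L = −ln(T)/β = −ln(0.744)/0.000221 = 0.2957/0.000221 = 1338 m.

1340 m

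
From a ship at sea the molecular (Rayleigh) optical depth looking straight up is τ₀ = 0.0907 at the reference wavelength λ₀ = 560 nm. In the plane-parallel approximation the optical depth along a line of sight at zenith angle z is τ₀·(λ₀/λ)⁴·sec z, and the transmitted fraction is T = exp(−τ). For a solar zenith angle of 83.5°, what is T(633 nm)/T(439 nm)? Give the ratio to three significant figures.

5.11

Airmass: sec 83.5° = 8.8337.
τ(633 nm) = 0.0907 × (560/633)⁴ × 8.8337 = 0.0907 × 0.6125 × 8.8337 = 0.4908.
τ(439 nm) = 0.0907 × (560/439)⁴ × 8.8337 = 0.0907 × 2.6479 × 8.8337 = 2.1215.
T(633)/T(439) = exp(τ_B − τ_A) = exp(1.6307) = 5.1075.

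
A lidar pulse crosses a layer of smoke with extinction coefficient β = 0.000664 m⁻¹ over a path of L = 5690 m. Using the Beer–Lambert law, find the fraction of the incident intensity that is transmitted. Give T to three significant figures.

0.0229

τ = β·L = 0.000664 × 5690 = 3.7782.
T = exp(−3.7782) = 0.0229.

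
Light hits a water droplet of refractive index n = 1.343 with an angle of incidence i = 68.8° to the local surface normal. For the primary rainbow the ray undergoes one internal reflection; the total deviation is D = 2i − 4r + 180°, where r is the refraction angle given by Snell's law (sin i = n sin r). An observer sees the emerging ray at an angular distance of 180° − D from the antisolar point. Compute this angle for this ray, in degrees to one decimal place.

38.3°

sin r = sin 68.8° / 1.343 = 0.9323/1.343 = 0.6942; r = 43.96°.
D = 2·68.8° − 4·43.96° + 180° = 137.60° − 175.86° + 180° = 141.74°.
Angle from antisolar point = 180° − D = 38.26°.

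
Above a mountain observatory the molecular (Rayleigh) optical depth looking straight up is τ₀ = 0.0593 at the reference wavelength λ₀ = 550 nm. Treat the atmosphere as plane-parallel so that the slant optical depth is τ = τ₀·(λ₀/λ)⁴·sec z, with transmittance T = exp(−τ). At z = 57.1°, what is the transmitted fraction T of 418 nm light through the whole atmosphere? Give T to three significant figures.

sec 57.1° = 1.8410.
τ = 0.0593 × (550/418)⁴ × 1.8410 = 0.0593 × 2.9974 × 1.8410 = 0.3272.
T = exp(−0.3272) = 0.7209.

0.721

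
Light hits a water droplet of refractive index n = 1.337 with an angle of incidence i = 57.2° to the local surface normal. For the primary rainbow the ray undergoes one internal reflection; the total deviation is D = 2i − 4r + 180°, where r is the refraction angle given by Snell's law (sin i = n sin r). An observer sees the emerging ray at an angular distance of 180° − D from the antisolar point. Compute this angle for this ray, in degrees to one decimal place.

sin r = sin 57.2° / 1.337 = 0.8406/1.337 = 0.6287; r = 38.95°.
D = 2·57.2° − 4·38.95° + 180° = 114.40° − 155.82° + 180° = 138.58°.
Angle from antisolar point = 180° − D = 41.42°.

41.4°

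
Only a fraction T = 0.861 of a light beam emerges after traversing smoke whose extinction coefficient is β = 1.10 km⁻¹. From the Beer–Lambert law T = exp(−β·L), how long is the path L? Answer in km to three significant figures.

0.136 km

Beer–Lambert: T = exp(−βL) ⇒ L = −ln(T)/β = −ln(0.861)/1.10 = 0.1497/1.10 = 0.1361 km.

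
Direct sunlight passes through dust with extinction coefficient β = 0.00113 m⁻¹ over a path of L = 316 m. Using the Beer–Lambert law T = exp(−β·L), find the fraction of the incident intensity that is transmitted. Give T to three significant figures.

0.700

τ = β·L = 0.00113 × 316 = 0.3571.
T = exp(−0.3571) = 0.6997.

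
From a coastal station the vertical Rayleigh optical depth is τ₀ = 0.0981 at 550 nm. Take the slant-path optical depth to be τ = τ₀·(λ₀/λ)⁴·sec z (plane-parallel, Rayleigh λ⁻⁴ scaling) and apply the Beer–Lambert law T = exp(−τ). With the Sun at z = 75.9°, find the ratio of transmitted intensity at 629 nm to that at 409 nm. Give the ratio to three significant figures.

2.95

Airmass: sec 75.9° = 4.1048.
τ(629 nm) = 0.0981 × (550/629)⁴ × 4.1048 = 0.0981 × 0.5846 × 4.1048 = 0.2354.
τ(409 nm) = 0.0981 × (550/409)⁴ × 4.1048 = 0.0981 × 3.2701 × 4.1048 = 1.3168.
T(629)/T(409) = exp(τ_B − τ_A) = exp(1.0814) = 2.9488.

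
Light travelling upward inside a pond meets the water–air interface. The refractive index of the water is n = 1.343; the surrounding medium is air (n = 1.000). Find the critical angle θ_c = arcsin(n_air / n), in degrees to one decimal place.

sin θ_c = n_air / n = 1.000 / 1.343 = 0.7446.
θ_c = arcsin(0.7446) = 48.12°.

48.1°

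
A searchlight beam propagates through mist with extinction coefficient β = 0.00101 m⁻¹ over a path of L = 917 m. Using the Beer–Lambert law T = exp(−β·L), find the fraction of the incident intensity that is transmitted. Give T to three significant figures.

τ = β·L = 0.00101 × 917 = 0.9262.
T = exp(−0.9262) = 0.3961.

0.396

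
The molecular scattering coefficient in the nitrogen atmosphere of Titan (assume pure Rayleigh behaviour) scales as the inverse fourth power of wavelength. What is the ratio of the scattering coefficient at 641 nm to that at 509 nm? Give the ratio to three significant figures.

Rayleigh scattering ∝ λ⁻⁴, so the ratio of coefficients is the inverse fourth power of the wavelength ratio.
σ(641)/σ(509) = (509/641)⁴ = (0.7941)⁴ = 0.3976.

0.398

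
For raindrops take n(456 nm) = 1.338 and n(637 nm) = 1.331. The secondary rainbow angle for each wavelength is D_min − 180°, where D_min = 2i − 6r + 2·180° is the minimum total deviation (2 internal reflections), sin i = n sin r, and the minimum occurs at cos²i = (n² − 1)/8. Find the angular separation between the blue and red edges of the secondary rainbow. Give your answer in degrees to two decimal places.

At 456 nm (n = 1.338): cos²i = 0.09878 → i = 71.682°, r = 45.195°, D_min = 232.193°, rainbow angle = 52.193°.
At 637 nm (n = 1.331): cos²i = 0.09645 → i = 71.907°, r = 45.575°, D_min = 230.365°, rainbow angle = 50.365°.
Angular width = |52.193° − 50.365°| = 1.828°.

1.83°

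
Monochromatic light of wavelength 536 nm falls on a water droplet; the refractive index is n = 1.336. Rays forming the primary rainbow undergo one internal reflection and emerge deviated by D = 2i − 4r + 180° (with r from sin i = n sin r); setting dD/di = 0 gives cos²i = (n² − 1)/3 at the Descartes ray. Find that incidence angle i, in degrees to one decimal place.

59.2°

cos²i = (1.336² − 1)/3 = (1.78490 − 1)/3 = 0.26163.
cos i = 0.51150, so i = 59.236°.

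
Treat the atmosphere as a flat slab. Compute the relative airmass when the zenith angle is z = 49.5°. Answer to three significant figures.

1.54

X = sec z = 1/cos 49.5° = 1/0.6494 = 1.5398.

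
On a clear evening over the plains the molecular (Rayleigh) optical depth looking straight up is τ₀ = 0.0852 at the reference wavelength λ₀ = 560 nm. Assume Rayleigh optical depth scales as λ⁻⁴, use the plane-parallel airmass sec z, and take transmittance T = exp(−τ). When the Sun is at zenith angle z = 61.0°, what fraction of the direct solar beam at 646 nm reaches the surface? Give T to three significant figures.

0.906

sec 61.0° = 2.0627.
τ = 0.0852 × (560/646)⁴ × 2.0627 = 0.0852 × 0.5647 × 2.0627 = 0.0992.
T = exp(−0.0992) = 0.9055.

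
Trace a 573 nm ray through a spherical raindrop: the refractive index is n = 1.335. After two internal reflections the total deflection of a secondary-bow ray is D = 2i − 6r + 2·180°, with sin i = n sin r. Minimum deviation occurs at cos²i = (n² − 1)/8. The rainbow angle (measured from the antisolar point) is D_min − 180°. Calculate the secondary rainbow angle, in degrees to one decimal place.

cos²i = (1.78222 − 1)/8 = 0.09778; i = arccos(0.31269) = 71.778°.
sin r = sin 71.778°/1.335 = 0.71150; r = 45.357°.
D_min = 2·71.778° − 6·45.357° + 360° = 231.414°.
Rainbow angle = D_min − 180° = 51.414°.

51.4°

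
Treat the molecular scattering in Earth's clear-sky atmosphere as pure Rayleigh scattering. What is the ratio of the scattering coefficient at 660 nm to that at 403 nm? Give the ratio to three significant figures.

0.139

Rayleigh scattering ∝ λ⁻⁴, so the ratio of coefficients is the inverse fourth power of the wavelength ratio.
σ(660)/σ(403) = (403/660)⁴ = (0.6106)⁴ = 0.139.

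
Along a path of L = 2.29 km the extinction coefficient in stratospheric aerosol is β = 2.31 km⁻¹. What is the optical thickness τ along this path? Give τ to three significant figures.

5.29

τ = β·L = 2.31 × 2.29 = 5.2899.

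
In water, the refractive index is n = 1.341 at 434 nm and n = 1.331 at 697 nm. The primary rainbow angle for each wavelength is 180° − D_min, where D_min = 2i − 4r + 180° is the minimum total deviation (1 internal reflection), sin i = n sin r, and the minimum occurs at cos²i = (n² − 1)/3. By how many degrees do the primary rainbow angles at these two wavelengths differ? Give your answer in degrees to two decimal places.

1.44°

At 434 nm (n = 1.341): cos²i = 0.26609 → i = 58.946°, r = 39.705°, D_min = 139.071°, rainbow angle = 40.929°.
At 697 nm (n = 1.331): cos²i = 0.25719 → i = 59.527°, r = 40.356°, D_min = 137.630°, rainbow angle = 42.370°.
Angular width = |40.929° − 42.370°| = 1.441°.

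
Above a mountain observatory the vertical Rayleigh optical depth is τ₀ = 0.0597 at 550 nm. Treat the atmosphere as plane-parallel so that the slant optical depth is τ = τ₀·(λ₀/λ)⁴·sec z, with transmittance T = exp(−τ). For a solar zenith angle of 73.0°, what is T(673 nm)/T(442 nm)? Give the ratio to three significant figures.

Airmass: sec 73.0° = 3.4203.
τ(673 nm) = 0.0597 × (550/673)⁴ × 3.4203 = 0.0597 × 0.4461 × 3.4203 = 0.0911.
τ(442 nm) = 0.0597 × (550/442)⁴ × 3.4203 = 0.0597 × 2.3975 × 3.4203 = 0.4896.
T(673)/T(442) = exp(τ_B − τ_A) = exp(0.3985) = 1.4895.

1.49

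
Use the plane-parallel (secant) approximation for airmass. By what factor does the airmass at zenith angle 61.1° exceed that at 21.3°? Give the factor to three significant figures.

1.93

X(61.1°)/X(21.3°) = sec 61.1° / sec 21.3° = cos 21.3° / cos 61.1° = 0.9317/0.4833 = 1.9278.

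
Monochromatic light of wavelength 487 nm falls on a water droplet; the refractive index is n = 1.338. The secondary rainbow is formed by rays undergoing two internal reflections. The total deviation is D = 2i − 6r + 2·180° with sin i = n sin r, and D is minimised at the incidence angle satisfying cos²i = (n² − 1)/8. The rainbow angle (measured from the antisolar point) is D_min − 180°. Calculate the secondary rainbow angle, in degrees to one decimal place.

cos²i = (1.79024 − 1)/8 = 0.09878; i = arccos(0.31429) = 71.682°.
sin r = sin 71.682°/1.338 = 0.70951; r = 45.195°.
D_min = 2·71.682° − 6·45.195° + 360° = 232.193°.
Rainbow angle = D_min − 180° = 52.193°.

52.2°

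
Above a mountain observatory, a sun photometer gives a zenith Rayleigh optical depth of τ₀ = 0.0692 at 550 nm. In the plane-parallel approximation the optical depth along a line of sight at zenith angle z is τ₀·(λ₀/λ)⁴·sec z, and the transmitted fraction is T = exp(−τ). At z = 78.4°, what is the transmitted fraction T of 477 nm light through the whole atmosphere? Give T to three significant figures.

sec 78.4° = 4.9732.
τ = 0.0692 × (550/477)⁴ × 4.9732 = 0.0692 × 1.7676 × 4.9732 = 0.6083.
T = exp(−0.6083) = 0.5443.

0.544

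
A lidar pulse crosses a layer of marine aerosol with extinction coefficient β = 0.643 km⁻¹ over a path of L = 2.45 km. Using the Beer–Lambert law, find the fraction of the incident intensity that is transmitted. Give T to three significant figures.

τ = β·L = 0.643 × 2.45 = 1.5754.
T = exp(−1.5754) = 0.2069.

0.207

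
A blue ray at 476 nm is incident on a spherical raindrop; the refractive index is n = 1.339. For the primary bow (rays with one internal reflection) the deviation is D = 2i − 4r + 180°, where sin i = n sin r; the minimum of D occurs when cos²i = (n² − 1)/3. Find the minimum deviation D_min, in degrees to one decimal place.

cos²i = (1.79292 − 1)/3 = 0.26431; i = arccos(0.51411) = 59.062°.
sin r = sin 59.062°/1.339 = 0.64057; r = 39.834°.
D_min = 2·59.062° − 4·39.834° + 180° = 138.786°.

138.8°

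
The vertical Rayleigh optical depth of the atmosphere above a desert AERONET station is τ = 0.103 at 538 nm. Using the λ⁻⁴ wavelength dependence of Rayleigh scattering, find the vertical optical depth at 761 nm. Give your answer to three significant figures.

0.0257

τ(761 nm) = τ(538 nm) × (538/761)⁴ = 0.103 × (0.7070)⁴ = 0.103 × 0.2498 = 0.0257.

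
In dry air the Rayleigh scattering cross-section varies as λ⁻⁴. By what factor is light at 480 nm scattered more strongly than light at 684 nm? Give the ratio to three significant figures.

4.12

Rayleigh scattering ∝ λ⁻⁴, so the ratio of coefficients is the inverse fourth power of the wavelength ratio.
σ(480)/σ(684) = (684/480)⁴ = (1.4250)⁴ = 4.123.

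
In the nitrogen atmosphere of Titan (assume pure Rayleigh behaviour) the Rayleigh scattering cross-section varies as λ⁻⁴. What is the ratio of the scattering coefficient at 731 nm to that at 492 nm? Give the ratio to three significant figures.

Rayleigh scattering ∝ λ⁻⁴, so the ratio of coefficients is the inverse fourth power of the wavelength ratio.
σ(731)/σ(492) = (492/731)⁴ = (0.6731)⁴ = 0.2052.

0.205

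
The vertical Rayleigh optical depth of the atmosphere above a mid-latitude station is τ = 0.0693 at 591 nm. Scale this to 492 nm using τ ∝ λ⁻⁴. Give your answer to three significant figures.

0.144

τ(492 nm) = τ(591 nm) × (591/492)⁴ = 0.0693 × (1.2012)⁴ = 0.0693 × 2.0820 = 0.1443.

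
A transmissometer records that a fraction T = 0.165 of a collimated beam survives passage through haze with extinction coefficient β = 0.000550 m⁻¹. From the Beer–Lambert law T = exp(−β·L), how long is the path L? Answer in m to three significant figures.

Beer–Lambert: T = exp(−βL) ⇒ L = −ln(T)/β = −ln(0.165)/0.000550 = 1.8018/0.000550 = 3276 m.

3280 m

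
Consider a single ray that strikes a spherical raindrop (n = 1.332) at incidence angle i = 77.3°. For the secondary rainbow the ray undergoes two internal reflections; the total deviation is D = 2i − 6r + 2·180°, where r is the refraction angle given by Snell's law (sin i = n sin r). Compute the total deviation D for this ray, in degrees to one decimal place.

232.1°

sin r = sin 77.3° / 1.332 = 0.9755/1.332 = 0.7324; r = 47.09°.
D = 2·77.3° − 6·47.09° + 2·180° = 154.60° − 282.52° + 360° = 232.08°.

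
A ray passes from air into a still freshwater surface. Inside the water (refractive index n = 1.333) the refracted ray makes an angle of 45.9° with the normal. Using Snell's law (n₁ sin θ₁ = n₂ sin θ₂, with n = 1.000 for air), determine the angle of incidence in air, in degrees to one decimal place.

73.2°

Snell: sin θ_i = n · sin θ_r = 1.333 × sin 45.9° = 1.333 × 0.7181 = 0.9573.
θ_i = arcsin(0.9573) = 73.19°.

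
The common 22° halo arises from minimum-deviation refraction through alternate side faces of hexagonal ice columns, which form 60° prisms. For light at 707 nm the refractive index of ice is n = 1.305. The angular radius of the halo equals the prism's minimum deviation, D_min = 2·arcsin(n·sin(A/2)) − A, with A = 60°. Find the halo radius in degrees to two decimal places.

21.46°

n·sin(A/2) = 1.305 × sin 30° = 1.305 × 0.5000 = 0.6525.
D_min = 2·arcsin(0.6525) − 60° = 2 × 40.730° − 60° = 21.461°.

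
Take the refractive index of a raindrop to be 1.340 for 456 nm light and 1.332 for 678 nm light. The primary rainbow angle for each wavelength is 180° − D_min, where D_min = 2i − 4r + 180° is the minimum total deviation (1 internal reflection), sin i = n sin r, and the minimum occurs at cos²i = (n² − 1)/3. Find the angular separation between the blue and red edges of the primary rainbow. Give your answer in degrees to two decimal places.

At 456 nm (n = 1.340): cos²i = 0.26520 → i = 59.004°, r = 39.770°, D_min = 138.929°, rainbow angle = 41.071°.
At 678 nm (n = 1.332): cos²i = 0.25807 → i = 59.469°, r = 40.290°, D_min = 137.776°, rainbow angle = 42.224°.
Angular width = |41.071° − 42.224°| = 1.153°.

1.15°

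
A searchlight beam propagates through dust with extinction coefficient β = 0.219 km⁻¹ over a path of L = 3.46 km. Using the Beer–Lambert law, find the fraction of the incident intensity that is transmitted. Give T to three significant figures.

τ = β·L = 0.219 × 3.46 = 0.7577.
T = exp(−0.7577) = 0.4687.

0.469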